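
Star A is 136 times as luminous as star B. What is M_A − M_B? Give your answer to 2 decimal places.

Pogson: ΔM = −2.5 log₁₀(ratio) = −2.5 log₁₀(136) = −2.5 × 2.1335 = -5.334
Star A is brighter, so it has the smaller magnitude: the difference is negative.

M_A − M_B ≈ -5.33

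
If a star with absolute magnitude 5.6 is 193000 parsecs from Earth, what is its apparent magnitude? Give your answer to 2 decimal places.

m ≈ 27.03

m = M + 5 log₁₀ d − 5 = 5.6 + 5·5.2856 − 5 = 27.028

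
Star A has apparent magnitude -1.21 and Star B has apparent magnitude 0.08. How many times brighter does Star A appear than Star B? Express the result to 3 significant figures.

3.28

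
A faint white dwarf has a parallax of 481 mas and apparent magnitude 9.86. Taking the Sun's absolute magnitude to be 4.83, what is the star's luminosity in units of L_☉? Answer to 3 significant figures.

L/L_☉ ≈ 4.20×10^-4

d = 1/p = 1000/481 mas = 2.079 pc
M = m − 5 log₁₀ d + 5 = 9.86 − 5·0.3179 + 5 = 13.271
M − M_☉ = 13.271 − 4.83 = 8.441
L/L_☉ = 10^(−0.4 × 8.441) = 4.204×10^-4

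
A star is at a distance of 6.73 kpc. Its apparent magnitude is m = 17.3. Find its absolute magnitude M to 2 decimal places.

d = 6.73 kpc = 6730 pc
5 log₁₀(d/10 pc) = 5 log₁₀(6730) − 5 = 14.140
M = m − 5 log₁₀(d/10) = 17.3 − 14.140 = 3.160

M ≈ 3.16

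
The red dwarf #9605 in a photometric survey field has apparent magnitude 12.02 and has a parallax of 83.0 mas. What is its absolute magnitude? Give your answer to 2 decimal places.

M ≈ 11.62

p = 83.0 mas = 0.0830″ → d = 1/p = 12.05 pc
5 log₁₀(d/10 pc) = 5 log₁₀(12.05) − 5 = 0.405
M = m − 5 log₁₀(d/10) = 12.02 − 0.405 = 11.615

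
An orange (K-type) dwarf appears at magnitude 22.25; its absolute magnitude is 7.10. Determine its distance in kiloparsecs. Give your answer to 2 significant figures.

d ≈ 11 kpc

μ = m − M = 15.150
m − M = 5 log₁₀ d − 5
log₁₀ d = (m − M)/5 + 1 = 4.0300
d = 10^4.0300 = 10720 pc
= 10.72 kpc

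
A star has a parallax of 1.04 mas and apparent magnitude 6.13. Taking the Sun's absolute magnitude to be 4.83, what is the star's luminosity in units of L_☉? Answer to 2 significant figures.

L/L_☉ ≈ 2800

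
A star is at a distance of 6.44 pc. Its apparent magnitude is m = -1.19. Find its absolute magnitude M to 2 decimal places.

M ≈ -0.23

5 log₁₀(d/10 pc) = 5 log₁₀(6.440) − 5 = -0.956
M = m − 5 log₁₀(d/10) = -1.19 + 0.956 = -0.234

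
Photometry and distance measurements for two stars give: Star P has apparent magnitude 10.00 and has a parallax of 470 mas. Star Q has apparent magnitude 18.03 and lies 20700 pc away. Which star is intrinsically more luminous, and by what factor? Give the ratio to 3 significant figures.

Star Q is more luminous, by a factor of 58100.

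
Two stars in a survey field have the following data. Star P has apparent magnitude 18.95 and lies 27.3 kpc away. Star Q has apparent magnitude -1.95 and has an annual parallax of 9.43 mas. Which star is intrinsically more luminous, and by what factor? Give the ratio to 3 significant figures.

Star P: d = 27.3 kpc = 27300 pc
Star P: M = m − 5 log₁₀ d + 5 = 18.95 − 5·4.4362 + 5 = 1.769
Star Q: p = 9.43 mas = 9.43×10^-3″ → d = 1/p = 106.0 pc
Star Q: M = m − 5 log₁₀ d + 5 = -1.95 − 5·2.0255 + 5 = -7.077
ΔM = M_P − M_Q = 1.769 − (-7.077) = 8.847; smaller M is more luminous → Star Q.
L ratio = 10^(0.4 |ΔM|) = 10^3.539 = 3457

Star Q is more luminous, by a factor of 3460.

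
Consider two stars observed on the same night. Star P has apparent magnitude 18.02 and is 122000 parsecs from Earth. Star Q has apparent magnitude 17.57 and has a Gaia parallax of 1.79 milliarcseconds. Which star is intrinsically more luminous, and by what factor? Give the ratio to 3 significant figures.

Star P is more luminous, by a factor of 31500.

Star P: M = m − 5 log₁₀ d + 5 = 18.02 − 5·5.0864 + 5 = -2.412
Star Q: p = 1.79 mas = 1.79×10^-3″ → d = 1/p = 558.7 pc
Star Q: M = m − 5 log₁₀ d + 5 = 17.57 − 5·2.7471 + 5 = 8.834
ΔM = M_P − M_Q = -2.412 − (8.834) = -11.246; smaller M is more luminous → Star P.
L ratio = 10^(0.4 |ΔM|) = 10^4.498 = 31510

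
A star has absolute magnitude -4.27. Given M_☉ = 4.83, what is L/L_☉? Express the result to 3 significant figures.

M − M_☉ = -4.27 − 4.83 = -9.100
L/L_☉ = 10^(−0.4 (M − M_☉)) = 10^3.640 = 4365

L/L_☉ ≈ 4370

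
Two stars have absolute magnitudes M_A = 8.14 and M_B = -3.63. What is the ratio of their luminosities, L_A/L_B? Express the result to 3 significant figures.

L_A/L_B ≈ 1.96×10^-5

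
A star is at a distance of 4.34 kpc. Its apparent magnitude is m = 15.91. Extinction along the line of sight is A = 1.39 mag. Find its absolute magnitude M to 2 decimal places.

M ≈ 1.33

d = 4.34 kpc = 4340 pc
5 log₁₀(d/10 pc) = 5 log₁₀(4340) − 5 = 13.187
M = m − 5 log₁₀(d/10) − A = 15.91 − 13.187 − 1.39 = 1.333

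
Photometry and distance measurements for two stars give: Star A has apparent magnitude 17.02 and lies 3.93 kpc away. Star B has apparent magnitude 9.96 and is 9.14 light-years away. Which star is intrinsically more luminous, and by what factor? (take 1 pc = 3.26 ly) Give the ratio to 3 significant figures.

Star A is more luminous, by a factor of 2950.

Star A: d = 3.93 kpc = 3930 pc
Star A: M = m − 5 log₁₀ d + 5 = 17.02 − 5·3.5944 + 5 = 4.048
Star B: d = 9.14 ly / 3.26 = 2.804 pc
Star B: M = m − 5 log₁₀ d + 5 = 9.96 − 5·0.4477 + 5 = 12.721
ΔM = M_A − M_B = 4.048 − (12.721) = -8.673; smaller M is more luminous → Star A.
L ratio = 10^(0.4 |ΔM|) = 10^3.469 = 2947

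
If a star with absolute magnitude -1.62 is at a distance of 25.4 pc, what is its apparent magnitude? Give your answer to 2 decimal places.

m ≈ 0.40

m = M + 5 log₁₀ d − 5 = -1.62 + 5·1.4048 − 5 = 0.404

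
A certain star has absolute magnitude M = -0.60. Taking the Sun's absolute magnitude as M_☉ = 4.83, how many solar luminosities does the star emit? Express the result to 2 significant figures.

L/L_☉ ≈ 150

M − M_☉ = -0.60 − 4.83 = -5.430
L/L_☉ = 10^(−0.4 (M − M_☉)) = 10^2.172 = 148.6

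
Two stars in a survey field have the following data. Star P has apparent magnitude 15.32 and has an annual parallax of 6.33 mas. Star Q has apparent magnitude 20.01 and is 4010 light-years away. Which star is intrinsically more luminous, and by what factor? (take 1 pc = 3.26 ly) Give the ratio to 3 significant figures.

Star P: p = 6.33 mas = 6.33×10^-3″ → d = 1/p = 158.0 pc
Star P: M = m − 5 log₁₀ d + 5 = 15.32 − 5·2.1986 + 5 = 9.327
Star Q: d = 4010 ly / 3.26 = 1230 pc
Star Q: M = m − 5 log₁₀ d + 5 = 20.01 − 5·3.0899 + 5 = 9.560
ΔM = M_P − M_Q = 9.327 − (9.560) = -0.233; smaller M is more luminous → Star P.
L ratio = 10^(0.4 |ΔM|) = 10^0.093 = 1.240

Star P is more luminous, by a factor of 1.24.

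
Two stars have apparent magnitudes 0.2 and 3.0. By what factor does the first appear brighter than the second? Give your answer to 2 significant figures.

13

Δm = 0.2 − (3.0) = -2.8
Flux ratio = 10^(−0.4 Δm) = 10^(−0.4 × -2.8) = 10^1.120 = 13.18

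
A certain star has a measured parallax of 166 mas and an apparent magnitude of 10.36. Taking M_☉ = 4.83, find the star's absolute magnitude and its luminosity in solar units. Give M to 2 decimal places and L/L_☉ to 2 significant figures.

M ≈ 11.46; L/L_☉ ≈ 2.2×10^-3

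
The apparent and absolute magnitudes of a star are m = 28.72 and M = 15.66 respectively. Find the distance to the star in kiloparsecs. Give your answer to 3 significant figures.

d ≈ 4.09 kpc

μ = m − M = 13.060
m − M = 5 log₁₀ d − 5
log₁₀ d = (m − M)/5 + 1 = 3.6120
d = 10^3.6120 = 4093 pc
= 4.093 kpc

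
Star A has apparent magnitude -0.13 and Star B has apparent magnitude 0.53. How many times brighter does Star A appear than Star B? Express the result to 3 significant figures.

1.84

Magnitude difference = -0.66
Flux ratio = 10^(−0.4 Δm) = 10^(−0.4 × -0.66) = 10^0.264 = 1.837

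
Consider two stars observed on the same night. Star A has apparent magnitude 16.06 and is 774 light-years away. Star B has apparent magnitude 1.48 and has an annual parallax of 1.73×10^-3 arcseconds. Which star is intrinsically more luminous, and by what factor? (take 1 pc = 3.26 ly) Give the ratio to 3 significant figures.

Star B is more luminous, by a factor of 4.03×10^6.

Star A: d = 774 ly / 3.26 = 237.4 pc
Star A: M = m − 5 log₁₀ d + 5 = 16.06 − 5·2.3755 + 5 = 9.182
Star B: d = 1/p = 1/1.73×10^-3″ = 578.0 pc
Star B: M = m − 5 log₁₀ d + 5 = 1.48 − 5·2.7620 + 5 = -7.330
ΔM = M_A − M_B = 9.182 − (-7.330) = 16.512; smaller M is more luminous → Star B.
L ratio = 10^(0.4 |ΔM|) = 10^6.605 = 4.026×10^6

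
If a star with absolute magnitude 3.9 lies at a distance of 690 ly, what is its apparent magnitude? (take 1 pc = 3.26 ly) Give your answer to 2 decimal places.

m ≈ 10.53

d = 690 ly / 3.26 = 211.7 pc
m = M + 5 log₁₀ d − 5 = 3.9 + 5·2.3256 − 5 = 10.528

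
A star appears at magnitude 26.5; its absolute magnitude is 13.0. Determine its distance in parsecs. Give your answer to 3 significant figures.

d ≈ 5010 pc

Distance modulus: m − M = 26.5 − (13.0) = 13.500
m − M = 5 log₁₀ d − 5
log₁₀ d = (m − M)/5 + 1 = 3.7000
d = 10^3.7000 = 5012 pc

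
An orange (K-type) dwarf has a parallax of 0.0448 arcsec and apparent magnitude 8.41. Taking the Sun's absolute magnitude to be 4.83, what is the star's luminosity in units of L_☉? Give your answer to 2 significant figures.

d = 1/p = 1/0.0448″ = 22.32 pc
M = m − 5 log₁₀ d + 5 = 8.41 − 5·1.3487 + 5 = 6.666
M − M_☉ = 6.666 − 4.83 = 1.836
L/L_☉ = 10^(−0.4 × 1.836) = 0.1843

L/L_☉ ≈ 0.18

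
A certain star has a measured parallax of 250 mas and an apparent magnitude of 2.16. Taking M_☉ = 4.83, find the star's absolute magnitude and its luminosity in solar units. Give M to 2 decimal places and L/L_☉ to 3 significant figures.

d = 1/p = 1000/250 mas = 4.000 pc
M = m − 5 log₁₀ d + 5 = 2.16 − 5·0.6021 + 5 = 4.150
M − M_☉ = 4.150 − 4.83 = -0.680
L/L_☉ = 10^(−0.4 × -0.680) = 1.871

M ≈ 4.15; L/L_☉ ≈ 1.87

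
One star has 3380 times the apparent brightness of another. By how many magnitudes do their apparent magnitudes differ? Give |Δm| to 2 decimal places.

Pogson: Δm = −2.5 log₁₀(ratio) = −2.5 log₁₀(3380) = −2.5 × 3.5289 = -8.822

|Δm| ≈ 8.82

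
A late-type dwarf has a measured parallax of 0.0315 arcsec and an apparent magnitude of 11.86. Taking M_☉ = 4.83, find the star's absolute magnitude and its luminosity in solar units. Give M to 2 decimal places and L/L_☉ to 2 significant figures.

M ≈ 9.35; L/L_☉ ≈ 0.016

d = 1/p = 1/0.0315″ = 31.75 pc
M = m − 5 log₁₀ d + 5 = 11.86 − 5·1.5017 + 5 = 9.352
M − M_☉ = 9.352 − 4.83 = 4.522
L/L_☉ = 10^(−0.4 × 4.522) = 0.01554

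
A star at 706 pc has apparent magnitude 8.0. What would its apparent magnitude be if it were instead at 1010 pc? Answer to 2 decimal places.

m ≈ 8.78

Flux ∝ 1/d², so Δm = 5 log₁₀(d₂/d₁) = 5 log₁₀(1010/706) = 0.778
m₂ = m₁ + Δm = 8.0 + (0.778) = 8.778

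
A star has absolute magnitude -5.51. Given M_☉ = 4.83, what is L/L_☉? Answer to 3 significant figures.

M − M_☉ = -5.51 − 4.83 = -10.340
L/L_☉ = 10^(−0.4 (M − M_☉)) = 10^4.136 = 13680

L/L_☉ ≈ 13700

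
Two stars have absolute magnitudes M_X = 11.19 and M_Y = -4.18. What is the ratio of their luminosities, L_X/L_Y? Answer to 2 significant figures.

L_X/L_Y ≈ 7.1×10^-7

ΔM = M_X − M_Y = 15.37
L_X/L_Y = 10^(−0.4 ΔM) = 10^-6.148 = 7.112×10^-7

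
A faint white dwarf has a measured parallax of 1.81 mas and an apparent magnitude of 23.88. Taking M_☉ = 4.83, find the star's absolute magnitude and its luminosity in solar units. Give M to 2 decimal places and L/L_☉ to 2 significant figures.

M ≈ 15.17; L/L_☉ ≈ 7.3×10^-5

d = 1/p = 1000/1.81 mas = 552.5 pc
M = m − 5 log₁₀ d + 5 = 23.88 − 5·2.7423 + 5 = 15.168
M − M_☉ = 15.168 − 4.83 = 10.338
L/L_☉ = 10^(−0.4 × 10.338) = 7.322×10^-5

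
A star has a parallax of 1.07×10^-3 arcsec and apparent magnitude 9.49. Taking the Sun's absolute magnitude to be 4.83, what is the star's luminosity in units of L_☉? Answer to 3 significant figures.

L/L_☉ ≈ 119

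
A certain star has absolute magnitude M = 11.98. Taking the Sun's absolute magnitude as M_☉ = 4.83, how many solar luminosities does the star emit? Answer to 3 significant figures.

M − M_☉ = 11.98 − 4.83 = 7.150
L/L_☉ = 10^(−0.4 (M − M_☉)) = 10^-2.860 = 1.380×10^-3

L/L_☉ ≈ 1.38×10^-3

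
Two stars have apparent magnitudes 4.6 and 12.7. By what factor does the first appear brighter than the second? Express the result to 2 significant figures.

1700

Magnitude difference = -8.1
Flux ratio = 10^(−0.4 Δm) = 10^(−0.4 × -8.1) = 10^3.240 = 1738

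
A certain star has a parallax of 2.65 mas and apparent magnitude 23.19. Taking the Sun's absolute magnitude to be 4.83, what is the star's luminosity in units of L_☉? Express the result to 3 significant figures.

d = 1/p = 1000/2.65 mas = 377.4 pc
M = m − 5 log₁₀ d + 5 = 23.19 − 5·2.5768 + 5 = 15.306
M − M_☉ = 15.306 − 4.83 = 10.476
L/L_☉ = 10^(−0.4 × 10.476) = 6.449×10^-5

L/L_☉ ≈ 6.45×10^-5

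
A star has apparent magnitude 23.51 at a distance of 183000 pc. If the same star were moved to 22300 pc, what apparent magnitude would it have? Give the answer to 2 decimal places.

Flux ∝ 1/d², so Δm = 5 log₁₀(d₂/d₁) = 5 log₁₀(22300/183000) = -4.571
m₂ = m₁ + Δm = 23.51 + (-4.571) = 18.939

m ≈ 18.94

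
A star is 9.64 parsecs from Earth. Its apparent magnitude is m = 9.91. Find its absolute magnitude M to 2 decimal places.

M ≈ 9.99

5 log₁₀(d/10 pc) = 5 log₁₀(9.640) − 5 = -0.080
M = m − 5 log₁₀(d/10) = 9.91 + 0.080 = 9.990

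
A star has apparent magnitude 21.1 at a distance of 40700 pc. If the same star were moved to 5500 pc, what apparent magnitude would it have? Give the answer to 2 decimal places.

m ≈ 16.75

Flux ∝ 1/d², so Δm = 5 log₁₀(d₂/d₁) = 5 log₁₀(5500/40700) = -4.346
m₂ = m₁ + Δm = 21.1 + (-4.346) = 16.754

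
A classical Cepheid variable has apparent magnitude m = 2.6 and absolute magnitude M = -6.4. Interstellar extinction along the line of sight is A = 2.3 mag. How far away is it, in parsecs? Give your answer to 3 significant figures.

m − M = 5 log₁₀(d/10 pc) + A  ⇒  2.6 − (-6.4) − 2.3 = 5 log₁₀(d/10)
6.700 = 5 log₁₀(d/10)
log₁₀ d = (m − M − A)/5 + 1 = 2.3400
d = 10^2.3400 = 218.8 pc

d ≈ 219 pc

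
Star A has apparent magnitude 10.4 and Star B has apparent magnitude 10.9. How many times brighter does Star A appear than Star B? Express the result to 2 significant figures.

1.6

Δm = 10.4 − (10.9) = -0.5
Flux ratio = 10^(−0.4 Δm) = 10^(−0.4 × -0.5) = 10^0.200 = 1.585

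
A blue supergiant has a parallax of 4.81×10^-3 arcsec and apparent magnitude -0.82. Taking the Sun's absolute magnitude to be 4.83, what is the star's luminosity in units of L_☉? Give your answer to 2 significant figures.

d = 1/p = 1/4.81×10^-3″ = 207.9 pc
M = m − 5 log₁₀ d + 5 = -0.82 − 5·2.3179 + 5 = -7.409
M − M_☉ = -7.409 − 4.83 = -12.239
L/L_☉ = 10^(−0.4 × -12.239) = 78650

L/L_☉ ≈ 79000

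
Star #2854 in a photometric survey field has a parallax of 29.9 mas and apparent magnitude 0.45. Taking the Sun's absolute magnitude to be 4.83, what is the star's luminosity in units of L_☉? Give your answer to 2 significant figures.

L/L_☉ ≈ 630

d = 1/p = 1000/29.9 mas = 33.44 pc
M = m − 5 log₁₀ d + 5 = 0.45 − 5·1.5243 + 5 = -2.172
M − M_☉ = -2.172 − 4.83 = -7.002
L/L_☉ = 10^(−0.4 × -7.002) = 631.9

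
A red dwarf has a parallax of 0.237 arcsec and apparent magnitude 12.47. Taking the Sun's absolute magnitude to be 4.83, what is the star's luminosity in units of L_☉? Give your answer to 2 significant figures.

L/L_☉ ≈ 1.6×10^-4

d = 1/p = 1/0.237″ = 4.219 pc
M = m − 5 log₁₀ d + 5 = 12.47 − 5·0.6253 + 5 = 14.344
M − M_☉ = 14.344 − 4.83 = 9.514
L/L_☉ = 10^(−0.4 × 9.514) = 1.565×10^-4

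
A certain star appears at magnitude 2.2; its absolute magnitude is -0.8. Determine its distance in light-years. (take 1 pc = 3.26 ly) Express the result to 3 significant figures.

Distance modulus: m − M = 2.2 − (-0.8) = 3.000
m − M = 5 log₁₀ d − 5
log₁₀ d = (m − M)/5 + 1 = 1.6000
d = 10^1.6000 = 39.81 pc
= 129.8 ly

d ≈ 130 ly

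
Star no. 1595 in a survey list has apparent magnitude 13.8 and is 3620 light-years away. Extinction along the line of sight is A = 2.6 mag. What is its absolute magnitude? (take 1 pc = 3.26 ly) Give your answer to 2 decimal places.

d = 3620 ly / 3.26 = 1110 pc
5 log₁₀(d/10 pc) = 5 log₁₀(1110) − 5 = 10.227
M = m − 5 log₁₀(d/10) − A = 13.8 − 10.227 − 2.6 = 0.973

M ≈ 0.97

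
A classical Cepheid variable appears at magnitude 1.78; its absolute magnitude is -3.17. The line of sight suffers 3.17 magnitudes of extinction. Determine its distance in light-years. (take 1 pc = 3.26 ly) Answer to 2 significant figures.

d ≈ 74 ly

m − M = 5 log₁₀(d/10 pc) + A  ⇒  1.78 − (-3.17) − 3.17 = 5 log₁₀(d/10)
1.780 = 5 log₁₀(d/10)
log₁₀ d = (m − M − A)/5 + 1 = 1.3560
d = 10^1.3560 = 22.70 pc
= 74.00 ly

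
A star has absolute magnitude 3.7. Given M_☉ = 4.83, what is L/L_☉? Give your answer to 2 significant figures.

L/L_☉ ≈ 2.8

M − M_☉ = 3.7 − 4.83 = -1.130
L/L_☉ = 10^(−0.4 (M − M_☉)) = 10^0.452 = 2.831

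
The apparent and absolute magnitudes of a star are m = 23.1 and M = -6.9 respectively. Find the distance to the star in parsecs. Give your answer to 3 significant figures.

d ≈ 1.00×10^7 pc

μ = m − M = 30.000
m − M = 5 log₁₀ d − 5
log₁₀ d = (m − M)/5 + 1 = 7.0000
d = 10^7.0000 = 1.000×10^7 pc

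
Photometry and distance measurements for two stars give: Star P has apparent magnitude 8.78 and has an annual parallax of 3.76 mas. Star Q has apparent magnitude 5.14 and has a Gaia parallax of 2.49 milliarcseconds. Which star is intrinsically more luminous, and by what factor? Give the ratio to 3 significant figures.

Star Q is more luminous, by a factor of 65.2.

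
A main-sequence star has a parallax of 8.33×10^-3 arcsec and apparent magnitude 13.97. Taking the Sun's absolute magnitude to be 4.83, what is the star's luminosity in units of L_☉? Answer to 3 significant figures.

d = 1/p = 1/8.33×10^-3″ = 120.0 pc
M = m − 5 log₁₀ d + 5 = 13.97 − 5·2.0794 + 5 = 8.573
M − M_☉ = 8.573 − 4.83 = 3.743
L/L_☉ = 10^(−0.4 × 3.743) = 0.03182

L/L_☉ ≈ 0.0318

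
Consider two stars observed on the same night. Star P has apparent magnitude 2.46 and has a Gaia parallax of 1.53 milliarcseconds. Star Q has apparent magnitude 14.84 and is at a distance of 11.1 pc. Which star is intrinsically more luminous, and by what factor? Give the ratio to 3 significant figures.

Star P is more luminous, by a factor of 3.10×10^8.

Star P: p = 1.53 mas = 1.53×10^-3″ → d = 1/p = 653.6 pc
Star P: M = m − 5 log₁₀ d + 5 = 2.46 − 5·2.8153 + 5 = -6.617
Star Q: M = m − 5 log₁₀ d + 5 = 14.84 − 5·1.0453 + 5 = 14.613
ΔM = M_P − M_Q = -6.617 − (14.613) = -21.230; smaller M is more luminous → Star P.
L ratio = 10^(0.4 |ΔM|) = 10^8.492 = 3.104×10^8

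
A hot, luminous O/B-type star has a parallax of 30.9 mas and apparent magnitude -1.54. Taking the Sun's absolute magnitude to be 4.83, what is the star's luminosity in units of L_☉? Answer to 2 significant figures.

L/L_☉ ≈ 3700

d = 1/p = 1000/30.9 mas = 32.36 pc
M = m − 5 log₁₀ d + 5 = -1.54 − 5·1.5100 + 5 = -4.090
M − M_☉ = -4.090 − 4.83 = -8.920
L/L_☉ = 10^(−0.4 × -8.920) = 3699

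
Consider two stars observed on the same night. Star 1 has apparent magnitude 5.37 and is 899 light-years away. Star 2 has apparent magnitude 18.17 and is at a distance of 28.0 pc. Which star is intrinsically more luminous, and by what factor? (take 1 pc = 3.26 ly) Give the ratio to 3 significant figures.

Star 1: d = 899 ly / 3.26 = 275.8 pc
Star 1: M = m − 5 log₁₀ d + 5 = 5.37 − 5·2.4405 + 5 = -1.833
Star 2: M = m − 5 log₁₀ d + 5 = 18.17 − 5·1.4472 + 5 = 15.934
ΔM = M_1 − M_2 = -1.833 − (15.934) = -17.767; smaller M is more luminous → Star 1.
L ratio = 10^(0.4 |ΔM|) = 10^7.107 = 1.279×10^7

Star 1 is more luminous, by a factor of 1.28×10^7.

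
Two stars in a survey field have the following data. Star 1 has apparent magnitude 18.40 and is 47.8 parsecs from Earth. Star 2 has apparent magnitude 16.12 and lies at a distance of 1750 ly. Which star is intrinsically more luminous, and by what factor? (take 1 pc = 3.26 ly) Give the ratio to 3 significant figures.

Star 2 is more luminous, by a factor of 1030.

Star 1: M = m − 5 log₁₀ d + 5 = 18.40 − 5·1.6794 + 5 = 15.003
Star 2: d = 1750 ly / 3.26 = 536.8 pc
Star 2: M = m − 5 log₁₀ d + 5 = 16.12 − 5·2.7298 + 5 = 7.471
ΔM = M_1 − M_2 = 15.003 − (7.471) = 7.532; smaller M is more luminous → Star 2.
L ratio = 10^(0.4 |ΔM|) = 10^3.013 = 1030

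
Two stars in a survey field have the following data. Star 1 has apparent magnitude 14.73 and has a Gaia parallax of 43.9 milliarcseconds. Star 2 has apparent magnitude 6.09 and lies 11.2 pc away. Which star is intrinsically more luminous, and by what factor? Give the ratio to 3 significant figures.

Star 2 is more luminous, by a factor of 691.

Star 1: p = 43.9 mas = 0.0439″ → d = 1/p = 22.78 pc
Star 1: M = m − 5 log₁₀ d + 5 = 14.73 − 5·1.3575 + 5 = 12.942
Star 2: M = m − 5 log₁₀ d + 5 = 6.09 − 5·1.0492 + 5 = 5.844
ΔM = M_1 − M_2 = 12.942 − (5.844) = 7.098; smaller M is more luminous → Star 2.
L ratio = 10^(0.4 |ΔM|) = 10^2.839 = 690.8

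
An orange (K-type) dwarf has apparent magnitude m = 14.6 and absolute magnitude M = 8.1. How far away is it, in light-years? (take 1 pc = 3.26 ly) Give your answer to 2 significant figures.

d ≈ 650 ly

Distance modulus: m − M = 14.6 − (8.1) = 6.500
m − M = 5 log₁₀ d − 5
log₁₀ d = (m − M)/5 + 1 = 2.3000
d = 10^2.3000 = 199.5 pc
= 650.5 ly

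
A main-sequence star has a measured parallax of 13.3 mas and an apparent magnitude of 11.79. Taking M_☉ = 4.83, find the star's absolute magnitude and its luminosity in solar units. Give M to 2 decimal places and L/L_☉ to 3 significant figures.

M ≈ 7.41; L/L_☉ ≈ 0.0930

d = 1/p = 1000/13.3 mas = 75.19 pc
M = m − 5 log₁₀ d + 5 = 11.79 − 5·1.8761 + 5 = 7.409
M − M_☉ = 7.409 − 4.83 = 2.579
L/L_☉ = 10^(−0.4 × 2.579) = 0.09296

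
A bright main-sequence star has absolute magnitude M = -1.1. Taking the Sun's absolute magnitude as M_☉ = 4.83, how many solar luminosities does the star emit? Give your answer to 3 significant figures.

L/L_☉ ≈ 236

M − M_☉ = -1.1 − 4.83 = -5.930
L/L_☉ = 10^(−0.4 (M − M_☉)) = 10^2.372 = 235.5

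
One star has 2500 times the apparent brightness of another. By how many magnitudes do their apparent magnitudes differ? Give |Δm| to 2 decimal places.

|Δm| ≈ 8.49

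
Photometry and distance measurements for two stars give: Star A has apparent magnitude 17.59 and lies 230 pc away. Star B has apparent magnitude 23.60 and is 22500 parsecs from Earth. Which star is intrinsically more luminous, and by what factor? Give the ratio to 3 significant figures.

Star B is more luminous, by a factor of 37.7.

Star A: M = m − 5 log₁₀ d + 5 = 17.59 − 5·2.3617 + 5 = 10.781
Star B: M = m − 5 log₁₀ d + 5 = 23.60 − 5·4.3522 + 5 = 6.839
ΔM = M_A − M_B = 10.781 − (6.839) = 3.942; smaller M is more luminous → Star B.
L ratio = 10^(0.4 |ΔM|) = 10^1.577 = 37.75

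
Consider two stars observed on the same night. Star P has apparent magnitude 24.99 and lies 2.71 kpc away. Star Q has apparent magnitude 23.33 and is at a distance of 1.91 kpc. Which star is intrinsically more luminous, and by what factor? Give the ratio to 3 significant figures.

Star Q is more luminous, by a factor of 2.29.

Star P: d = 2.71 kpc = 2710 pc
Star P: M = m − 5 log₁₀ d + 5 = 24.99 − 5·3.4330 + 5 = 12.825
Star Q: d = 1.91 kpc = 1910 pc
Star Q: M = m − 5 log₁₀ d + 5 = 23.33 − 5·3.2810 + 5 = 11.925
ΔM = M_P − M_Q = 12.825 − (11.925) = 0.900; smaller M is more luminous → Star Q.
L ratio = 10^(0.4 |ΔM|) = 10^0.360 = 2.292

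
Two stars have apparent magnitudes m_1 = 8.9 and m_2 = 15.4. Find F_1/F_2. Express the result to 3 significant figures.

F_1/F_2 ≈ 398

Magnitude difference = -6.5
Flux ratio = 10^(−0.4 Δm) = 10^(−0.4 × -6.5) = 10^2.600 = 398.1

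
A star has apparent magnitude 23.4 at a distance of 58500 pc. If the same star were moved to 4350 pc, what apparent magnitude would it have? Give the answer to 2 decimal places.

Flux ∝ 1/d², so Δm = 5 log₁₀(d₂/d₁) = 5 log₁₀(4350/58500) = -5.643
m₂ = m₁ + Δm = 23.4 + (-5.643) = 17.757

m ≈ 17.76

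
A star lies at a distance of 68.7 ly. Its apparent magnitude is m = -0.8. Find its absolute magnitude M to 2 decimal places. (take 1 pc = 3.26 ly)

d = 68.7 ly / 3.26 = 21.07 pc
5 log₁₀(d/10 pc) = 5 log₁₀(21.07) − 5 = 1.619
M = m − 5 log₁₀(d/10) = -0.8 − 1.619 = -2.419

M ≈ -2.42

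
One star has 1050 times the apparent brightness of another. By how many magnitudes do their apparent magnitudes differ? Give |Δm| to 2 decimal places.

Pogson: Δm = −2.5 log₁₀(ratio) = −2.5 log₁₀(1050) = −2.5 × 3.0212 = -7.553

|Δm| ≈ 7.55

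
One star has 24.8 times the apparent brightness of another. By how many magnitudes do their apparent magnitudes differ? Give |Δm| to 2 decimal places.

Pogson: Δm = −2.5 log₁₀(ratio) = −2.5 log₁₀(24.8) = −2.5 × 1.3945 = -3.486

|Δm| ≈ 3.49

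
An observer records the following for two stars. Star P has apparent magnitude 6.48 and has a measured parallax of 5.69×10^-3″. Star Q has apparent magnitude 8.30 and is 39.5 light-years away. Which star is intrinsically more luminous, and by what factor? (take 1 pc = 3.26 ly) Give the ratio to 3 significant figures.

Star P is more luminous, by a factor of 1120.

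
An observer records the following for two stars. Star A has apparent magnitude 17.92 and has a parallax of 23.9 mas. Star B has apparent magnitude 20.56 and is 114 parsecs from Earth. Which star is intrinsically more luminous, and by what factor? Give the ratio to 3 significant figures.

Star A: p = 23.9 mas = 0.0239″ → d = 1/p = 41.84 pc
Star A: M = m − 5 log₁₀ d + 5 = 17.92 − 5·1.6216 + 5 = 14.812
Star B: M = m − 5 log₁₀ d + 5 = 20.56 − 5·2.0569 + 5 = 15.275
ΔM = M_A − M_B = 14.812 − (15.275) = -0.463; smaller M is more luminous → Star A.
L ratio = 10^(0.4 |ΔM|) = 10^0.185 = 1.532

Star A is more luminous, by a factor of 1.53.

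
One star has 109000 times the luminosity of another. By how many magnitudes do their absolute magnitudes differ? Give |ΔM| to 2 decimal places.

|ΔM| ≈ 12.59

Pogson: ΔM = −2.5 log₁₀(ratio) = −2.5 log₁₀(109000) = −2.5 × 5.0374 = -12.594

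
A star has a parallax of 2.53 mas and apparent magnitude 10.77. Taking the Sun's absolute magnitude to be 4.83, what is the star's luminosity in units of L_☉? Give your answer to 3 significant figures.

L/L_☉ ≈ 6.57

d = 1/p = 1000/2.53 mas = 395.3 pc
M = m − 5 log₁₀ d + 5 = 10.77 − 5·2.5969 + 5 = 2.786
M − M_☉ = 2.786 − 4.83 = -2.044
L/L_☉ = 10^(−0.4 × -2.044) = 6.573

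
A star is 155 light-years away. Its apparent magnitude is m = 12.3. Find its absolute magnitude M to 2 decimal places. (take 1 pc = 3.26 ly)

d = 155 ly / 3.26 = 47.55 pc
5 log₁₀(d/10 pc) = 5 log₁₀(47.55) − 5 = 3.386
M = m − 5 log₁₀(d/10) = 12.3 − 3.386 = 8.914

M ≈ 8.91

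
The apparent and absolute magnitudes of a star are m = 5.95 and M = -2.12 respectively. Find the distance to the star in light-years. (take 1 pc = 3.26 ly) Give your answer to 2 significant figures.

d ≈ 1300 ly

Distance modulus: m − M = 5.95 − (-2.12) = 8.070
m − M = 5 log₁₀ d − 5
log₁₀ d = (m − M)/5 + 1 = 2.6140
d = 10^2.6140 = 411.1 pc
= 1340 ly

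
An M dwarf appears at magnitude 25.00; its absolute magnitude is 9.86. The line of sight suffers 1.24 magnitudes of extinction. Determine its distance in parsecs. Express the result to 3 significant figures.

d ≈ 6030 pc

m − M = 5 log₁₀(d/10 pc) + A  ⇒  25.00 − (9.86) − 1.24 = 5 log₁₀(d/10)
13.900 = 5 log₁₀(d/10)
log₁₀ d = (m − M − A)/5 + 1 = 3.7800
d = 10^3.7800 = 6026 pc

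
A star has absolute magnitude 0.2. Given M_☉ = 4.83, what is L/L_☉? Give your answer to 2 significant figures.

L/L_☉ ≈ 71

M − M_☉ = 0.2 − 4.83 = -4.630
L/L_☉ = 10^(−0.4 (M − M_☉)) = 10^1.852 = 71.12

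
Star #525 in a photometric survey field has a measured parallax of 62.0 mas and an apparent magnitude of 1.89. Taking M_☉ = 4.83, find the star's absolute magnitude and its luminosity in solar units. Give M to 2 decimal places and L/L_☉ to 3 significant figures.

M ≈ 0.85; L/L_☉ ≈ 39.0

d = 1/p = 1000/62.0 mas = 16.13 pc
M = m − 5 log₁₀ d + 5 = 1.89 − 5·1.2076 + 5 = 0.852
M − M_☉ = 0.852 − 4.83 = -3.978
L/L_☉ = 10^(−0.4 × -3.978) = 39.01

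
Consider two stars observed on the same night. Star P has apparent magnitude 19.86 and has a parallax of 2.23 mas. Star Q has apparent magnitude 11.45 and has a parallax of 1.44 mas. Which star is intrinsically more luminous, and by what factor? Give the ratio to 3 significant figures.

Star Q is more luminous, by a factor of 5540.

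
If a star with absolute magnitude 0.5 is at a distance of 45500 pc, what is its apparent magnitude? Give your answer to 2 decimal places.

m ≈ 18.79

m = M + 5 log₁₀ d − 5 = 0.5 + 5·4.6580 − 5 = 18.790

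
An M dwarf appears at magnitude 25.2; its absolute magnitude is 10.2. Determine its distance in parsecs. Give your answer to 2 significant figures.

d ≈ 10000 pc

Distance modulus: m − M = 25.2 − (10.2) = 15.000
m − M = 5 log₁₀ d − 5
log₁₀ d = (m − M)/5 + 1 = 4.0000
d = 10^4.0000 = 10000 pc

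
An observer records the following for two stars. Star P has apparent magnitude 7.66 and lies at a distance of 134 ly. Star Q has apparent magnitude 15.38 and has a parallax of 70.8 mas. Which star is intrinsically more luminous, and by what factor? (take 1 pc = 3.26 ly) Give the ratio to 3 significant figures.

Star P is more luminous, by a factor of 10400.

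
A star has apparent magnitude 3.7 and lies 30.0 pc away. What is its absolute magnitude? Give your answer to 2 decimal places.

M ≈ 1.31

5 log₁₀(d/10 pc) = 5 log₁₀(30.00) − 5 = 2.386
M = m − 5 log₁₀(d/10) = 3.7 − 2.386 = 1.314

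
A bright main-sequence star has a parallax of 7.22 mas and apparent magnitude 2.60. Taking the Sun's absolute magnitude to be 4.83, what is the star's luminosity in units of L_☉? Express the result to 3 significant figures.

L/L_☉ ≈ 1500

d = 1/p = 1000/7.22 mas = 138.5 pc
M = m − 5 log₁₀ d + 5 = 2.60 − 5·2.1415 + 5 = -3.107
M − M_☉ = -3.107 − 4.83 = -7.937
L/L_☉ = 10^(−0.4 × -7.937) = 1496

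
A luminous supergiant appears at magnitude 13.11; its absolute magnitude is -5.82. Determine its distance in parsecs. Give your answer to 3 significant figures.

μ = m − M = 18.930
m − M = 5 log₁₀ d − 5
log₁₀ d = (m − M)/5 + 1 = 4.7860
d = 10^4.7860 = 61090 pc

d ≈ 61100 pc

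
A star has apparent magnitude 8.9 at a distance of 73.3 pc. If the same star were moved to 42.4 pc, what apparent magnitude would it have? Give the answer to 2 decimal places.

Flux ∝ 1/d², so Δm = 5 log₁₀(d₂/d₁) = 5 log₁₀(42.4/73.3) = -1.189
m₂ = m₁ + Δm = 8.9 + (-1.189) = 7.711

m ≈ 7.71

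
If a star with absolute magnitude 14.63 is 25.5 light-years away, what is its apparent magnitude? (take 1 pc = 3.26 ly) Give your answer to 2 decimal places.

m ≈ 14.10

d = 25.5 ly / 3.26 = 7.822 pc
m = M + 5 log₁₀ d − 5 = 14.63 + 5·0.8933 − 5 = 14.097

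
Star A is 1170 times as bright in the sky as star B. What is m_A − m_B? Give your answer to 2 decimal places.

Pogson: Δm = −2.5 log₁₀(ratio) = −2.5 log₁₀(1170) = −2.5 × 3.0682 = -7.670
Star A is brighter, so it has the smaller magnitude: the difference is negative.

m_A − m_B ≈ -7.67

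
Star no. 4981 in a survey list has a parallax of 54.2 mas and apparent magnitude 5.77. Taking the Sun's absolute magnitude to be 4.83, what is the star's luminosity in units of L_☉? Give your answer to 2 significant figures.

d = 1/p = 1000/54.2 mas = 18.45 pc
M = m − 5 log₁₀ d + 5 = 5.77 − 5·1.2660 + 5 = 4.440
M − M_☉ = 4.440 − 4.83 = -0.390
L/L_☉ = 10^(−0.4 × -0.390) = 1.432

L/L_☉ ≈ 1.4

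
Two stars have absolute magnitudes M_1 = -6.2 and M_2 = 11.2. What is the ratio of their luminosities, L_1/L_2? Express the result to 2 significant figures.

ΔM = M_1 − M_2 = -17.4
L_1/L_2 = 10^(−0.4 ΔM) = 10^6.960 = 9.120×10^6

L_1/L_2 ≈ 9.1×10^6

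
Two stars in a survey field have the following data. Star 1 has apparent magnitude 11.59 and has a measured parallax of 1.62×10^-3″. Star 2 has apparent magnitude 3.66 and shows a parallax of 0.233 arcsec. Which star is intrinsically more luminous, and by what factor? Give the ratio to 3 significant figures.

Star 1 is more luminous, by a factor of 13.9.

Star 1: d = 1/p = 1/1.62×10^-3″ = 617.3 pc
Star 1: M = m − 5 log₁₀ d + 5 = 11.59 − 5·2.7905 + 5 = 2.638
Star 2: d = 1/p = 1/0.233″ = 4.292 pc
Star 2: M = m − 5 log₁₀ d + 5 = 3.66 − 5·0.6326 + 5 = 5.497
ΔM = M_1 − M_2 = 2.638 − (5.497) = -2.859; smaller M is more luminous → Star 1.
L ratio = 10^(0.4 |ΔM|) = 10^1.144 = 13.92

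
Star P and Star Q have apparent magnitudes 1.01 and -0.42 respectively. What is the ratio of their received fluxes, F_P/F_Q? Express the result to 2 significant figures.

F_P/F_Q ≈ 0.27

Δm = 1.01 − (-0.42) = 1.43
Flux ratio = 10^(−0.4 Δm) = 10^(−0.4 × 1.43) = 10^-0.572 = 0.2679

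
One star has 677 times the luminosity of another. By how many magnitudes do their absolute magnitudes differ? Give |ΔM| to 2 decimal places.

|ΔM| ≈ 7.08

Pogson: ΔM = −2.5 log₁₀(ratio) = −2.5 log₁₀(677) = −2.5 × 2.8306 = -7.076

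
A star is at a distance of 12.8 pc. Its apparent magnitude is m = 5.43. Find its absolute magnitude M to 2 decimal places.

M ≈ 4.89

5 log₁₀(d/10 pc) = 5 log₁₀(12.80) − 5 = 0.536
M = m − 5 log₁₀(d/10) = 5.43 − 0.536 = 4.894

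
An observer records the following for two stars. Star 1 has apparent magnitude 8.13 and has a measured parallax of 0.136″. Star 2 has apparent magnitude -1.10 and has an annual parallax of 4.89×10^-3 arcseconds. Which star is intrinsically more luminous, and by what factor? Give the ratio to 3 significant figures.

Star 1: d = 1/p = 1/0.136″ = 7.353 pc
Star 1: M = m − 5 log₁₀ d + 5 = 8.13 − 5·0.8665 + 5 = 8.798
Star 2: d = 1/p = 1/4.89×10^-3″ = 204.5 pc
Star 2: M = m − 5 log₁₀ d + 5 = -1.10 − 5·2.3107 + 5 = -7.653
ΔM = M_1 − M_2 = 8.798 − (-7.653) = 16.451; smaller M is more luminous → Star 2.
L ratio = 10^(0.4 |ΔM|) = 10^6.580 = 3.806×10^6

Star 2 is more luminous, by a factor of 3.81×10^6.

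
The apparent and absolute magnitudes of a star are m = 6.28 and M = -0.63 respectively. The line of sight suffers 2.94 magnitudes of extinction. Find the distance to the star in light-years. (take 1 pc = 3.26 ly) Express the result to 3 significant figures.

m − M = 5 log₁₀(d/10 pc) + A  ⇒  6.28 − (-0.63) − 2.94 = 5 log₁₀(d/10)
3.970 = 5 log₁₀(d/10)
log₁₀ d = (m − M − A)/5 + 1 = 1.7940
d = 10^1.7940 = 62.23 pc
= 202.9 ly

d ≈ 203 ly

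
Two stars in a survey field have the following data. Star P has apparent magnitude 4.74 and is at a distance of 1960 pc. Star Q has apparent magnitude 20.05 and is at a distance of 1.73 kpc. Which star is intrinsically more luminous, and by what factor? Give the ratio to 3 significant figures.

Star P is more luminous, by a factor of 1.71×10^6.

Star P: M = m − 5 log₁₀ d + 5 = 4.74 − 5·3.2923 + 5 = -6.721
Star Q: d = 1.73 kpc = 1730 pc
Star Q: M = m − 5 log₁₀ d + 5 = 20.05 − 5·3.2380 + 5 = 8.860
ΔM = M_P − M_Q = -6.721 − (8.860) = -15.581; smaller M is more luminous → Star P.
L ratio = 10^(0.4 |ΔM|) = 10^6.232 = 1.708×10^6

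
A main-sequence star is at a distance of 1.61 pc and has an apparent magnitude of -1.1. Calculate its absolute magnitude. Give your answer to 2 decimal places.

M ≈ 2.87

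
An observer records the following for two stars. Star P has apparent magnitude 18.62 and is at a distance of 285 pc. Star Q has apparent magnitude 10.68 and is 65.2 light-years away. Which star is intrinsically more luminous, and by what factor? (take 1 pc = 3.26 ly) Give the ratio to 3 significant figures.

Star Q is more luminous, by a factor of 7.39.

Star P: M = m − 5 log₁₀ d + 5 = 18.62 − 5·2.4548 + 5 = 11.346
Star Q: d = 65.2 ly / 3.26 = 20.00 pc
Star Q: M = m − 5 log₁₀ d + 5 = 10.68 − 5·1.3010 + 5 = 9.175
ΔM = M_P − M_Q = 11.346 − (9.175) = 2.171; smaller M is more luminous → Star Q.
L ratio = 10^(0.4 |ΔM|) = 10^0.868 = 7.385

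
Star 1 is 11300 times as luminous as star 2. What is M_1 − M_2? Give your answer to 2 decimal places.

Pogson: ΔM = −2.5 log₁₀(ratio) = −2.5 log₁₀(11300) = −2.5 × 4.0531 = -10.133
Star 1 is brighter, so it has the smaller magnitude: the difference is negative.

M_1 − M_2 ≈ -10.13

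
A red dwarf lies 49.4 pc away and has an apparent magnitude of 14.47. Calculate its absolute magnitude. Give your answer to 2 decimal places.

5 log₁₀(d/10 pc) = 5 log₁₀(49.40) − 5 = 3.469
M = m − 5 log₁₀(d/10) = 14.47 − 3.469 = 11.001

M ≈ 11.00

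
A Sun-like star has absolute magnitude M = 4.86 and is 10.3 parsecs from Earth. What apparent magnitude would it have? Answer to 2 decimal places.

m = M + 5 log₁₀ d − 5 = 4.86 + 5·1.0128 − 5 = 4.924

m ≈ 4.92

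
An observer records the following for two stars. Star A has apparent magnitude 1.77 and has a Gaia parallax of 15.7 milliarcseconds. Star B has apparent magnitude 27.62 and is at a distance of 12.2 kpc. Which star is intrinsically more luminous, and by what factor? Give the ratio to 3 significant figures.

Star A is more luminous, by a factor of 596000.

Star A: p = 15.7 mas = 0.0157″ → d = 1/p = 63.69 pc
Star A: M = m − 5 log₁₀ d + 5 = 1.77 − 5·1.8041 + 5 = -2.251
Star B: d = 12.2 kpc = 12200 pc
Star B: M = m − 5 log₁₀ d + 5 = 27.62 − 5·4.0864 + 5 = 12.188
ΔM = M_A − M_B = -2.251 − (12.188) = -14.439; smaller M is more luminous → Star A.
L ratio = 10^(0.4 |ΔM|) = 10^5.775 = 596300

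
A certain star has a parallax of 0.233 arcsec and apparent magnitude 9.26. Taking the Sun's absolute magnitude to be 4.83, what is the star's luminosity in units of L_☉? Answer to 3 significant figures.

L/L_☉ ≈ 3.11×10^-3

d = 1/p = 1/0.233″ = 4.292 pc
M = m − 5 log₁₀ d + 5 = 9.26 − 5·0.6326 + 5 = 11.097
M − M_☉ = 11.097 − 4.83 = 6.267
L/L_☉ = 10^(−0.4 × 6.267) = 3.114×10^-3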